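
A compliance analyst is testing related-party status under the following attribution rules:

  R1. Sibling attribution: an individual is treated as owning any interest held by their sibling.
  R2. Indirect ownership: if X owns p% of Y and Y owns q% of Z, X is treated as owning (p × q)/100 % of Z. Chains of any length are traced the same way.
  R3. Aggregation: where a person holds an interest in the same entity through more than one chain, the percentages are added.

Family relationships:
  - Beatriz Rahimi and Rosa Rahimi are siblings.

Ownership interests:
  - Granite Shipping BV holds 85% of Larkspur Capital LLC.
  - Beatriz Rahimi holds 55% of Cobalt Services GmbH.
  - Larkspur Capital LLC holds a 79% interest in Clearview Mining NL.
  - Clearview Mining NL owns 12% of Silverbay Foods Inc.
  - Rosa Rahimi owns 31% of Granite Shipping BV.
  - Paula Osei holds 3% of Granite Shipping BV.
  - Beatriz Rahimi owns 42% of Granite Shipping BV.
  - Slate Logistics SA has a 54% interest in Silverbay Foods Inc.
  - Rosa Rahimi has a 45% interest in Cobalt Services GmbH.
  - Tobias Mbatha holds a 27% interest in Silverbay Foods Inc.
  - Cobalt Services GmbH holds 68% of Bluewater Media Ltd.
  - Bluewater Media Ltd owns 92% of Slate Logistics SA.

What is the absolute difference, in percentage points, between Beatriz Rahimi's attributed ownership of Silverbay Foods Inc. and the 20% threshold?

By sibling attribution (R1), Beatriz Rahimi is treated as also owning Rosa Rahimi's interest in Granite Shipping BV, giving 42% + 31% = 73%.
By sibling attribution (R1), Beatriz Rahimi is treated as also owning Rosa Rahimi's interest in Cobalt Services GmbH, giving 55% + 45% = 100%.
Chain via Granite Shipping BV → Larkspur Capital LLC → Clearview Mining NL (R2): 73% × 85% × 79% × 12% = 5.88234% of Silverbay Foods Inc.
Chain via Cobalt Services GmbH → Bluewater Media Ltd → Slate Logistics SA (R2): 100% × 68% × 92% × 54% = 33.7824% of Silverbay Foods Inc.
Aggregating (R3): 5.88234% + 33.7824% = 39.66474%.
39.66474% exceeds the 20% threshold by 19.66474 percentage points.

19.66474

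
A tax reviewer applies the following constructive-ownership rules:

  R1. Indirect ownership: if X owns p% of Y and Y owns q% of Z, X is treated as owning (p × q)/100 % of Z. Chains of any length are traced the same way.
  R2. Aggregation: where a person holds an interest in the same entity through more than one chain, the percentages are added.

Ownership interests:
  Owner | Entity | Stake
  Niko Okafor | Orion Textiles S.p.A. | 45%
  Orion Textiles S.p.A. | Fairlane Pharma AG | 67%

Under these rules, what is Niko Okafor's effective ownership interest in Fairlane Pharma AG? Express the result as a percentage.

30.15%

Chain via Orion Textiles S.p.A. (R1): 45% × 67% = 30.15% of Fairlane Pharma AG.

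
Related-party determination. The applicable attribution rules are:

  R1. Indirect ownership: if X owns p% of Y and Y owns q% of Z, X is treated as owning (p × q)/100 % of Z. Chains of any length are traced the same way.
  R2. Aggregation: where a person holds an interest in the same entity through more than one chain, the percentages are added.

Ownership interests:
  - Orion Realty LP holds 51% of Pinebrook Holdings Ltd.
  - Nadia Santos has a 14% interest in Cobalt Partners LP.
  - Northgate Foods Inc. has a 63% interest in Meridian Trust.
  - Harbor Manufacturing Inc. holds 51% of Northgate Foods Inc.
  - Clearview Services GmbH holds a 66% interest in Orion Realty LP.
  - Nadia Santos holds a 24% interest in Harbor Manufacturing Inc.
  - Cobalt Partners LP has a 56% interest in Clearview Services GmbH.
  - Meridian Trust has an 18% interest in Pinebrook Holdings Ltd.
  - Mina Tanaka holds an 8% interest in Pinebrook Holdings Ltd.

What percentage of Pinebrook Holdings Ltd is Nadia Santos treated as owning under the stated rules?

4.02696%

Chain via Cobalt Partners LP → Clearview Services GmbH → Orion Realty LP (R1): 14% × 56% × 66% × 51% = 2.638944% of Pinebrook Holdings Ltd.
Chain via Harbor Manufacturing Inc. → Northgate Foods Inc. → Meridian Trust (R1): 24% × 51% × 63% × 18% = 1.388016% of Pinebrook Holdings Ltd.
Aggregating (R2): 2.638944% + 1.388016% = 4.02696%.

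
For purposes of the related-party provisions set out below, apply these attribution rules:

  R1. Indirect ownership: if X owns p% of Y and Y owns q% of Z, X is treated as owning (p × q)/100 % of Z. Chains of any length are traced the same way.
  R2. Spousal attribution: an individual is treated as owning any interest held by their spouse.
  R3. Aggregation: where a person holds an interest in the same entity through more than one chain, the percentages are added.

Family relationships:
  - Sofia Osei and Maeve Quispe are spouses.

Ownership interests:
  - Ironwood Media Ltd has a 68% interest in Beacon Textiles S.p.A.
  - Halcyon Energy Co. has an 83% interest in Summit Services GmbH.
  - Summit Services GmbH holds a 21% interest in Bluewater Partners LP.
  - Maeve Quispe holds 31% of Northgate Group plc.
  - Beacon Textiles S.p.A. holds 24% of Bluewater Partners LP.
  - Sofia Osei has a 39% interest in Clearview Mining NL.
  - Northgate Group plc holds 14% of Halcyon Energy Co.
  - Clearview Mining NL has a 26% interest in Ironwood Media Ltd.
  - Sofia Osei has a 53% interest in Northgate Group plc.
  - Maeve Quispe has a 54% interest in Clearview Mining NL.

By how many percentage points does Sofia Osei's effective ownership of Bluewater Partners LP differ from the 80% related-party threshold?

By spousal attribution (R2), Sofia Osei is treated as also owning Maeve Quispe's interest in Northgate Group plc, giving 53% + 31% = 84%.
By spousal attribution (R2), Sofia Osei is treated as also owning Maeve Quispe's interest in Clearview Mining NL, giving 39% + 54% = 93%.
Chain via Northgate Group plc → Halcyon Energy Co. → Summit Services GmbH (R1): 84% × 14% × 83% × 21% = 2.049768% of Bluewater Partners LP.
Chain via Clearview Mining NL → Ironwood Media Ltd → Beacon Textiles S.p.A. (R1): 93% × 26% × 68% × 24% = 3.946176% of Bluewater Partners LP.
Aggregating (R3): 2.049768% + 3.946176% = 5.995944%.
5.995944% falls short of the 80% threshold by 74.004056 percentage points.

74.004056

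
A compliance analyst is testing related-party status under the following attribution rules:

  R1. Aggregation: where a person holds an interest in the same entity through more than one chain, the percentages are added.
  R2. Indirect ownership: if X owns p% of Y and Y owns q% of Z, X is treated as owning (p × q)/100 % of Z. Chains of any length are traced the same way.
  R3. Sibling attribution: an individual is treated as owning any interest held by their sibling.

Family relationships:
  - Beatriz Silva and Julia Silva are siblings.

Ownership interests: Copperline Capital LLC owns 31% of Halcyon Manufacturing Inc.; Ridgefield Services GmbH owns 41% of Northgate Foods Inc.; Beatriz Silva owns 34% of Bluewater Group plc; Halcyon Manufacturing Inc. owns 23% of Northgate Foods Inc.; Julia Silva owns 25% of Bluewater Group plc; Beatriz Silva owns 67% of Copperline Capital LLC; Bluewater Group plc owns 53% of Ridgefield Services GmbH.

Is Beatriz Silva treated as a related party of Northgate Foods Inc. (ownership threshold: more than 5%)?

Yes

By sibling attribution (R3), Beatriz Silva is treated as also owning Julia Silva's interest in Bluewater Group plc, giving 34% + 25% = 59%.
Chain via Bluewater Group plc → Ridgefield Services GmbH (R2): 59% × 53% × 41% = 12.8207% of Northgate Foods Inc.
Chain via Copperline Capital LLC → Halcyon Manufacturing Inc. (R2): 67% × 31% × 23% = 4.7771% of Northgate Foods Inc.
Aggregating (R1): 12.8207% + 4.7771% = 17.5978%.
17.5978% exceeds the 5% threshold, so Beatriz is a related party to Northgate Foods Inc.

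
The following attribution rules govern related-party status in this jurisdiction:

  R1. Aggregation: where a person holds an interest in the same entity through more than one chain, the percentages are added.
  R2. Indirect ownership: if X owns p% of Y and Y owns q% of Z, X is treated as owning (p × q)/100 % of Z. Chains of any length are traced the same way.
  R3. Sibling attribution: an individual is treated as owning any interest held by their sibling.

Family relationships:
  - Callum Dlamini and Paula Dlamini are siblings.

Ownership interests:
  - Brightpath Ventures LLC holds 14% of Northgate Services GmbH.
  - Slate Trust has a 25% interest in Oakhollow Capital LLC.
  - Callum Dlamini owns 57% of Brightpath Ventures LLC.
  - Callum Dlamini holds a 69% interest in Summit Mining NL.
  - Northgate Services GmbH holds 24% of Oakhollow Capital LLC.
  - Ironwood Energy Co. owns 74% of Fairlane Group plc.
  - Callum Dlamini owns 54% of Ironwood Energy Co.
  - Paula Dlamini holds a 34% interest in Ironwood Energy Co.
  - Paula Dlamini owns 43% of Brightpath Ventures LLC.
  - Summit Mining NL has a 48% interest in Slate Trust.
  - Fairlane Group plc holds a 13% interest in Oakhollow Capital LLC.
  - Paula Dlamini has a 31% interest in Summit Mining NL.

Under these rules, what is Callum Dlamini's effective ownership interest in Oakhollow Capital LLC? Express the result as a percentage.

By sibling attribution (R3), Callum Dlamini is treated as also owning Paula Dlamini's interest in Summit Mining NL, giving 69% + 31% = 100%.
By sibling attribution (R3), Callum Dlamini is treated as also owning Paula Dlamini's interest in Ironwood Energy Co, giving 54% + 34% = 88%.
By sibling attribution (R3), Callum Dlamini is treated as also owning Paula Dlamini's interest in Brightpath Ventures LLC, giving 57% + 43% = 100%.
Chain via Summit Mining NL → Slate Trust (R2): 100% × 48% × 25% = 12% of Oakhollow Capital LLC.
Chain via Ironwood Energy Co. → Fairlane Group plc (R2): 88% × 74% × 13% = 8.4656% of Oakhollow Capital LLC.
Chain via Brightpath Ventures LLC → Northgate Services GmbH (R2): 100% × 14% × 24% = 3.36% of Oakhollow Capital LLC.
Aggregating (R1): 12% + 8.4656% + 3.36% = 23.8256%.

23.8256%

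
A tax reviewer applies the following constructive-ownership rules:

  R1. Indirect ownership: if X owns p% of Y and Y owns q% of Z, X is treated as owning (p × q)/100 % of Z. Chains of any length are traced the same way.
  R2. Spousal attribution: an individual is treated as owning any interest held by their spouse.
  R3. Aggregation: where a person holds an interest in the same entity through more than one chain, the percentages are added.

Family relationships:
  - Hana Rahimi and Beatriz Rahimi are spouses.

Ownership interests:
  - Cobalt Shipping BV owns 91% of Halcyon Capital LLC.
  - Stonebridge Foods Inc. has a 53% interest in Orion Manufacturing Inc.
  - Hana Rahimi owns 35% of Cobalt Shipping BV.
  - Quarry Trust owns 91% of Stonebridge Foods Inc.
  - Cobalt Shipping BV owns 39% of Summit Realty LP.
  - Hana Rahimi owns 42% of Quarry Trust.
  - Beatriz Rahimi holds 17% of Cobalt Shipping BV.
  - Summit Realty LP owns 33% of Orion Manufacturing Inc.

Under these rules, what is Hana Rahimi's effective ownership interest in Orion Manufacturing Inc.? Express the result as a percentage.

26.949%

By spousal attribution (R2), Hana Rahimi is treated as also owning Beatriz Rahimi's interest in Cobalt Shipping BV, giving 35% + 17% = 52%.
Chain via Cobalt Shipping BV → Summit Realty LP (R1): 52% × 39% × 33% = 6.6924% of Orion Manufacturing Inc.
Chain via Quarry Trust → Stonebridge Foods Inc. (R1): 42% × 91% × 53% = 20.2566% of Orion Manufacturing Inc.
Aggregating (R3): 6.6924% + 20.2566% = 26.949%.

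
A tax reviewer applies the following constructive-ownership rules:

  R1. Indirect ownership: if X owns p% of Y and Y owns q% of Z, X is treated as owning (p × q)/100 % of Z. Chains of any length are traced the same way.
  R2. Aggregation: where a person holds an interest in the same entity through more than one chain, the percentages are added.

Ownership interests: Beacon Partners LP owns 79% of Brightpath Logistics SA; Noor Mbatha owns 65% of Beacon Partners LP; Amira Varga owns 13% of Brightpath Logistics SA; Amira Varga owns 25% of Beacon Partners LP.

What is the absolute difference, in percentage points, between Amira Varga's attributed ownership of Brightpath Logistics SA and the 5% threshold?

27.75

Chain via Beacon Partners LP (R1): 25% × 79% = 19.75% of Brightpath Logistics SA.
Direct interest in Brightpath Logistics SA: 13%.
Aggregating (R2): 19.75% + 13% = 32.75%.
32.75% exceeds the 5% threshold by 27.75 percentage points.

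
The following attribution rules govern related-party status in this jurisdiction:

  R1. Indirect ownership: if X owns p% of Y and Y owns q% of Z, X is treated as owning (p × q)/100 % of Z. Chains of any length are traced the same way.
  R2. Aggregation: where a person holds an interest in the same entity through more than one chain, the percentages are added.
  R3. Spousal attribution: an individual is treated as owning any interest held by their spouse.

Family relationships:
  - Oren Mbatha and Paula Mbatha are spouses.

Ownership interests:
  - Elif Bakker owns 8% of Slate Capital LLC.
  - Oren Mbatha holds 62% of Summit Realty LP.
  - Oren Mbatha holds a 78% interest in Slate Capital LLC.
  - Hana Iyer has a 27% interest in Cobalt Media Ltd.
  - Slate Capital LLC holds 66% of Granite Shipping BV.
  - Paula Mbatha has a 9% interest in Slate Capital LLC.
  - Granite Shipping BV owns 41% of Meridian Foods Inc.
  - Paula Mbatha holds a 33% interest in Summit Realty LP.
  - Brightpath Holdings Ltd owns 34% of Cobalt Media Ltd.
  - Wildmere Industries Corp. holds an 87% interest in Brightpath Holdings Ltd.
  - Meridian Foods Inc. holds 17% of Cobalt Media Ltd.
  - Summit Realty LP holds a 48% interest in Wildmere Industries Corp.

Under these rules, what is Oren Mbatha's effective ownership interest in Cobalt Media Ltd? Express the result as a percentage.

17.490654%

By spousal attribution (R3), Oren Mbatha is treated as also owning Paula Mbatha's interest in Slate Capital LLC, giving 78% + 9% = 87%.
By spousal attribution (R3), Oren Mbatha is treated as also owning Paula Mbatha's interest in Summit Realty LP, giving 62% + 33% = 95%.
Chain via Slate Capital LLC → Granite Shipping BV → Meridian Foods Inc. (R1): 87% × 66% × 41% × 17% = 4.002174% of Cobalt Media Ltd.
Chain via Summit Realty LP → Wildmere Industries Corp. → Brightpath Holdings Ltd (R1): 95% × 48% × 87% × 34% = 13.48848% of Cobalt Media Ltd.
Aggregating (R2): 4.002174% + 13.48848% = 17.490654%.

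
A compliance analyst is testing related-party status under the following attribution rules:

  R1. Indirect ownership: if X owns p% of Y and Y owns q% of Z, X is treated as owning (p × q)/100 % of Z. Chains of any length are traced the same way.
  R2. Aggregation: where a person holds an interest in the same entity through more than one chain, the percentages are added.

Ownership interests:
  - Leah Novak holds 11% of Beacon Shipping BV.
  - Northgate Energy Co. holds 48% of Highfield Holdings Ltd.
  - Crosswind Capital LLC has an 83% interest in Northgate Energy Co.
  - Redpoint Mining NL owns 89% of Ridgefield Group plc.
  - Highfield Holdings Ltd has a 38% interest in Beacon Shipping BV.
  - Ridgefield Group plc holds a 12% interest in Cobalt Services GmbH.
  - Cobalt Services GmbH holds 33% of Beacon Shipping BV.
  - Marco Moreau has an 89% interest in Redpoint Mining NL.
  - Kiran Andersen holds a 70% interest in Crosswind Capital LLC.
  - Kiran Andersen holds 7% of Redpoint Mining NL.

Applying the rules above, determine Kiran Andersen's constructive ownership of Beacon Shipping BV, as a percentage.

10.844148%

Chain via Redpoint Mining NL → Ridgefield Group plc → Cobalt Services GmbH (R1): 7% × 89% × 12% × 33% = 0.246708% of Beacon Shipping BV.
Chain via Crosswind Capital LLC → Northgate Energy Co. → Highfield Holdings Ltd (R1): 70% × 83% × 48% × 38% = 10.59744% of Beacon Shipping BV.
Aggregating (R2): 0.246708% + 10.59744% = 10.844148%.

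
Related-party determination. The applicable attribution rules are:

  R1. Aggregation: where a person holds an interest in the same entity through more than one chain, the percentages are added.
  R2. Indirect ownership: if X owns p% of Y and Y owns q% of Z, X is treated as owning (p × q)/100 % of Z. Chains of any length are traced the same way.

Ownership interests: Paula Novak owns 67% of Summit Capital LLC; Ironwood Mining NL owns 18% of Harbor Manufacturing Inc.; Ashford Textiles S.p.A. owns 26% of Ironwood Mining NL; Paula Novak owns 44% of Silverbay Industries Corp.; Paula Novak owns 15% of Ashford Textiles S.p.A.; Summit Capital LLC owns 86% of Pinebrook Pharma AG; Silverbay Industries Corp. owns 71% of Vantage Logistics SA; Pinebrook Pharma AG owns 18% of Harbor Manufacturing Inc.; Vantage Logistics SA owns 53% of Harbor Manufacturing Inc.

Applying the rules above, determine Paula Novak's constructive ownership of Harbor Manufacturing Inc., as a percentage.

27.6308%

Chain via Silverbay Industries Corp. → Vantage Logistics SA (R2): 44% × 71% × 53% = 16.5572% of Harbor Manufacturing Inc.
Chain via Ashford Textiles S.p.A. → Ironwood Mining NL (R2): 15% × 26% × 18% = 0.702% of Harbor Manufacturing Inc.
Chain via Summit Capital LLC → Pinebrook Pharma AG (R2): 67% × 86% × 18% = 10.3716% of Harbor Manufacturing Inc.
Aggregating (R1): 16.5572% + 0.702% + 10.3716% = 27.6308%.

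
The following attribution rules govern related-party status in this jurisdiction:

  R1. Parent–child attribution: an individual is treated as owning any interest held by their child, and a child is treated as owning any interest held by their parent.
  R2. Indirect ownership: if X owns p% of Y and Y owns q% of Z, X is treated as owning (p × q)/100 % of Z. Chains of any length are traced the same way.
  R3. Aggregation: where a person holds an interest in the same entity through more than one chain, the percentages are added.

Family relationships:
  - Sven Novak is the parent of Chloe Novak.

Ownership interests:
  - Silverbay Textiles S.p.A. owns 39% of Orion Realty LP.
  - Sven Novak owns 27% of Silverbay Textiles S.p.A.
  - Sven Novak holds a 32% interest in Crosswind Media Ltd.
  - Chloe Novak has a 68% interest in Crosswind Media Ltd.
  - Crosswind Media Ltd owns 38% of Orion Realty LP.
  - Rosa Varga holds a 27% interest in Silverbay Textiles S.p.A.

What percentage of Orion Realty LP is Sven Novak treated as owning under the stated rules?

By parent–child attribution (R1), Sven Novak is treated as also owning Chloe Novak's interest in Crosswind Media Ltd, giving 32% + 68% = 100%.
Chain via Crosswind Media Ltd (R2): 100% × 38% = 38% of Orion Realty LP.
Chain via Silverbay Textiles S.p.A. (R2): 27% × 39% = 10.53% of Orion Realty LP.
Aggregating (R3): 38% + 10.53% = 48.53%.

48.53%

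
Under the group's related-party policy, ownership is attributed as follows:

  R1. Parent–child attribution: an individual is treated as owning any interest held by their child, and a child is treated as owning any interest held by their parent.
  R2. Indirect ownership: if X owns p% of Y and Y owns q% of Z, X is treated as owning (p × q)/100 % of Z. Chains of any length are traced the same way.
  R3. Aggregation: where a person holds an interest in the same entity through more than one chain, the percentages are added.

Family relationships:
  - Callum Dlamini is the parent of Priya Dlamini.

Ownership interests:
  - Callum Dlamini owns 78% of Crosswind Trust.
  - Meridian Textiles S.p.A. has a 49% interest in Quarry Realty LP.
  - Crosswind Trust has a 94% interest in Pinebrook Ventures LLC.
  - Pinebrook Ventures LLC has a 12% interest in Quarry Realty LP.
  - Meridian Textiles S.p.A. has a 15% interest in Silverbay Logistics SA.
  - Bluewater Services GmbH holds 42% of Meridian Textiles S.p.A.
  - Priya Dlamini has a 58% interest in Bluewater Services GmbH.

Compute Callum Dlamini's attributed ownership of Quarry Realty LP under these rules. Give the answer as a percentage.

20.7348%

By parent–child attribution (R1), Callum Dlamini is treated as owning Priya Dlamini's 58% interest in Bluewater Services GmbH.
Chain via Crosswind Trust → Pinebrook Ventures LLC (R2): 78% × 94% × 12% = 8.7984% of Quarry Realty LP.
Chain via Bluewater Services GmbH → Meridian Textiles S.p.A. (R2): 58% × 42% × 49% = 11.9364% of Quarry Realty LP.
Aggregating (R3): 8.7984% + 11.9364% = 20.7348%.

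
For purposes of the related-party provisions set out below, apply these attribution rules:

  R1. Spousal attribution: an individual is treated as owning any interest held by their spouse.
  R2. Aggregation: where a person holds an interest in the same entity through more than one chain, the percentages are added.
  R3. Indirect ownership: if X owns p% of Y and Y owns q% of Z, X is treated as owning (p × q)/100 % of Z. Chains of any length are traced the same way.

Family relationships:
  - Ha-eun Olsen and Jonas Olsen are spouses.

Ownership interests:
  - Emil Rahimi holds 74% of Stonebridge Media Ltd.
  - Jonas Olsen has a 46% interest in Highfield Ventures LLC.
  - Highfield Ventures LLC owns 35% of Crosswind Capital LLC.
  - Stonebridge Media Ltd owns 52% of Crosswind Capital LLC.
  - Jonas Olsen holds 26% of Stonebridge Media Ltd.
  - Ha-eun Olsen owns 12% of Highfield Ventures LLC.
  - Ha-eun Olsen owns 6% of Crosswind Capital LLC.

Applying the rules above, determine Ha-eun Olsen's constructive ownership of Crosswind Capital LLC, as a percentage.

39.82%

By spousal attribution (R1), Ha-eun Olsen is treated as also owning Jonas Olsen's interest in Highfield Ventures LLC, giving 12% + 46% = 58%.
By spousal attribution (R1), Ha-eun Olsen is treated as owning Jonas Olsen's 26% interest in Stonebridge Media Ltd.
Chain via Highfield Ventures LLC (R3): 58% × 35% = 20.3% of Crosswind Capital LLC.
Direct interest in Crosswind Capital LLC: 6%.
Chain via Stonebridge Media Ltd (R3): 26% × 52% = 13.52% of Crosswind Capital LLC.
Aggregating (R2): 20.3% + 6% + 13.52% = 39.82%.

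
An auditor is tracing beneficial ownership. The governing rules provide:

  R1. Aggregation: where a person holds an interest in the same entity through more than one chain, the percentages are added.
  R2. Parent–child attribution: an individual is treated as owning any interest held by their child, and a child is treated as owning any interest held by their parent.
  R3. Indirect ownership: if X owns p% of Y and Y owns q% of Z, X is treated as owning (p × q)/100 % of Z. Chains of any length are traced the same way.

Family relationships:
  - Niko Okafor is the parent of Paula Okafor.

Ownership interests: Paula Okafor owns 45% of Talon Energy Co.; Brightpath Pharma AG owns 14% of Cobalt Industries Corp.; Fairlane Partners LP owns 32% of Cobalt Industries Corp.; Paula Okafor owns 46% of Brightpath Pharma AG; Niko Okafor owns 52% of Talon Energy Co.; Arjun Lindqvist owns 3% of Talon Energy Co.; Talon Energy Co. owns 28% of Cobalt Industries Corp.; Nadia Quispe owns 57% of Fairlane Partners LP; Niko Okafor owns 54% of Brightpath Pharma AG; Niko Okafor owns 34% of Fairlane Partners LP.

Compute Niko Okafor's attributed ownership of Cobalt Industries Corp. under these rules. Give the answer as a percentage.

52.04%

By parent–child attribution (R2), Niko Okafor is treated as also owning Paula Okafor's interest in Talon Energy Co, giving 52% + 45% = 97%.
By parent–child attribution (R2), Niko Okafor is treated as also owning Paula Okafor's interest in Brightpath Pharma AG, giving 54% + 46% = 100%.
Chain via Fairlane Partners LP (R3): 34% × 32% = 10.88% of Cobalt Industries Corp.
Chain via Talon Energy Co. (R3): 97% × 28% = 27.16% of Cobalt Industries Corp.
Chain via Brightpath Pharma AG (R3): 100% × 14% = 14% of Cobalt Industries Corp.
Aggregating (R1): 10.88% + 27.16% + 14% = 52.04%.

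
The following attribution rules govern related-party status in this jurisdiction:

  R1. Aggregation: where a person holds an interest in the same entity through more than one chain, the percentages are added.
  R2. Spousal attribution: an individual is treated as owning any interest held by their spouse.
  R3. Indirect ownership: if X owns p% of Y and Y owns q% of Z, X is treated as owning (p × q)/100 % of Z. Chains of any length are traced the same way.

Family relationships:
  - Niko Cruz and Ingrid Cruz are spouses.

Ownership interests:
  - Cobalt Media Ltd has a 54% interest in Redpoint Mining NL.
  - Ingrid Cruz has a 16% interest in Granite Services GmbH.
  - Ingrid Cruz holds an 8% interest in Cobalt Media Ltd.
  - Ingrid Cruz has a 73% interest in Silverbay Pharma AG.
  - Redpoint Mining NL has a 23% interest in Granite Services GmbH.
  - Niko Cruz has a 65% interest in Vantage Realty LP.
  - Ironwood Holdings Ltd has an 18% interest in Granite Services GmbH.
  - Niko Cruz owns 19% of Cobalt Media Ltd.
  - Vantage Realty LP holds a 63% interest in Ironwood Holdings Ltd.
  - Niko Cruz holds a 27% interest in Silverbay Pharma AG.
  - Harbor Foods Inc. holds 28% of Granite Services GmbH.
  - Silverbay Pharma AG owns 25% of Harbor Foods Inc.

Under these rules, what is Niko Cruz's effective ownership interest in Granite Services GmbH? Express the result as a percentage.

By spousal attribution (R2), Niko Cruz is treated as also owning Ingrid Cruz's interest in Silverbay Pharma AG, giving 27% + 73% = 100%.
By spousal attribution (R2), Niko Cruz is treated as also owning Ingrid Cruz's interest in Cobalt Media Ltd, giving 19% + 8% = 27%.
By spousal attribution (R2), Niko Cruz is treated as owning Ingrid Cruz's 16% interest in Granite Services GmbH.
Chain via Silverbay Pharma AG → Harbor Foods Inc. (R3): 100% × 25% × 28% = 7% of Granite Services GmbH.
Chain via Vantage Realty LP → Ironwood Holdings Ltd (R3): 65% × 63% × 18% = 7.371% of Granite Services GmbH.
Chain via Cobalt Media Ltd → Redpoint Mining NL (R3): 27% × 54% × 23% = 3.3534% of Granite Services GmbH.
Direct interest in Granite Services GmbH: 16%.
Aggregating (R1): 7% + 7.371% + 3.3534% + 16% = 33.7244%.

33.7244%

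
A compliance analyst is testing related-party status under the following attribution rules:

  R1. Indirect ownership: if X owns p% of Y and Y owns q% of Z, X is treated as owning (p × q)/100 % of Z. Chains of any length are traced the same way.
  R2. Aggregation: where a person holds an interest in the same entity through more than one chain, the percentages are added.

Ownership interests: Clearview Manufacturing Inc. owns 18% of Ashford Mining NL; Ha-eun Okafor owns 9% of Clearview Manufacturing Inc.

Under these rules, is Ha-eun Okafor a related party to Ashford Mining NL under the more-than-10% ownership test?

No

Chain via Clearview Manufacturing Inc. (R1): 9% × 18% = 1.62% of Ashford Mining NL.
1.62% does not exceed the 10% threshold, so Ha-eun is not a related party to Ashford Mining NL.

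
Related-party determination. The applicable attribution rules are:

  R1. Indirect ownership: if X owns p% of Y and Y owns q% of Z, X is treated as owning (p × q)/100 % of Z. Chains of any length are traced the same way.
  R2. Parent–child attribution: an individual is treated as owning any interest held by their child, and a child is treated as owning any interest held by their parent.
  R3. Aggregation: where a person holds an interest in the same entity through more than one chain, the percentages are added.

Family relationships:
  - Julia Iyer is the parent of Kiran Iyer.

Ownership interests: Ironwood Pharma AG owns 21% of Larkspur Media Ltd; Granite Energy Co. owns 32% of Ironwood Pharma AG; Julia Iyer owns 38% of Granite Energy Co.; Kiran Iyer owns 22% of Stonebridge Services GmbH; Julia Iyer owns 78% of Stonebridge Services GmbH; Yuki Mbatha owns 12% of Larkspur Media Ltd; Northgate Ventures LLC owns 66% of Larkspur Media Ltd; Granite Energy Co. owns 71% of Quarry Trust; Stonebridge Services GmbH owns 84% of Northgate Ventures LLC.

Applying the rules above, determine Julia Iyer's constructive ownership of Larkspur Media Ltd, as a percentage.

57.9936%

By parent–child attribution (R2), Julia Iyer is treated as also owning Kiran Iyer's interest in Stonebridge Services GmbH, giving 78% + 22% = 100%.
Chain via Granite Energy Co. → Ironwood Pharma AG (R1): 38% × 32% × 21% = 2.5536% of Larkspur Media Ltd.
Chain via Stonebridge Services GmbH → Northgate Ventures LLC (R1): 100% × 84% × 66% = 55.44% of Larkspur Media Ltd.
Aggregating (R3): 2.5536% + 55.44% = 57.9936%.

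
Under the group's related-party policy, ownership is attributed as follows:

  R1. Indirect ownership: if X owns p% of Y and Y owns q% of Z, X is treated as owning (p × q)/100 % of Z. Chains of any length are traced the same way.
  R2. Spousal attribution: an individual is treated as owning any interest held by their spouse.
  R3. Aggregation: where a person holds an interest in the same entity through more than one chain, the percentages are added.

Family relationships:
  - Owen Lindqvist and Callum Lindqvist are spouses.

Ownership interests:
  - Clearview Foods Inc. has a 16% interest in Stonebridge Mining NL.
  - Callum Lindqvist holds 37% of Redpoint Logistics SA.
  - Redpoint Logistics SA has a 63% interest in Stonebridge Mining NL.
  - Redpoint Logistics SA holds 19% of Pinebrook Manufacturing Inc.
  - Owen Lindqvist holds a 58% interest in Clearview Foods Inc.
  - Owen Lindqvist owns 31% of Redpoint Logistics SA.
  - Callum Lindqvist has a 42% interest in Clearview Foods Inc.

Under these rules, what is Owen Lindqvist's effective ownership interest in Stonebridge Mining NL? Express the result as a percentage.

By spousal attribution (R2), Owen Lindqvist is treated as also owning Callum Lindqvist's interest in Redpoint Logistics SA, giving 31% + 37% = 68%.
By spousal attribution (R2), Owen Lindqvist is treated as also owning Callum Lindqvist's interest in Clearview Foods Inc, giving 58% + 42% = 100%.
Chain via Redpoint Logistics SA (R1): 68% × 63% = 42.84% of Stonebridge Mining NL.
Chain via Clearview Foods Inc. (R1): 100% × 16% = 16% of Stonebridge Mining NL.
Aggregating (R3): 42.84% + 16% = 58.84%.

58.84%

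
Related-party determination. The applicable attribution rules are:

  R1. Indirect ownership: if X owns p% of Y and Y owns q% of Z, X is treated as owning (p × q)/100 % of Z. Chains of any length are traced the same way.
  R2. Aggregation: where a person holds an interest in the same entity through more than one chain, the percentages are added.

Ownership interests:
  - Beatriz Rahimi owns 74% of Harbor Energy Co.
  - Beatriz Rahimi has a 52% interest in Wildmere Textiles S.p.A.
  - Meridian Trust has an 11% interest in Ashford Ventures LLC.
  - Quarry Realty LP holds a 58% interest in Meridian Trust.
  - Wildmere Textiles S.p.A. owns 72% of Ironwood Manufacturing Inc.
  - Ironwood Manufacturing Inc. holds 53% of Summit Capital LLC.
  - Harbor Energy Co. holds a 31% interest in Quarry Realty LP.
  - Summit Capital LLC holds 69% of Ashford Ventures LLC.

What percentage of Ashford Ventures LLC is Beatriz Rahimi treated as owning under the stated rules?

Chain via Wildmere Textiles S.p.A. → Ironwood Manufacturing Inc. → Summit Capital LLC (R1): 52% × 72% × 53% × 69% = 13.691808% of Ashford Ventures LLC.
Chain via Harbor Energy Co. → Quarry Realty LP → Meridian Trust (R1): 74% × 31% × 58% × 11% = 1.463572% of Ashford Ventures LLC.
Aggregating (R2): 13.691808% + 1.463572% = 15.15538%.

15.15538%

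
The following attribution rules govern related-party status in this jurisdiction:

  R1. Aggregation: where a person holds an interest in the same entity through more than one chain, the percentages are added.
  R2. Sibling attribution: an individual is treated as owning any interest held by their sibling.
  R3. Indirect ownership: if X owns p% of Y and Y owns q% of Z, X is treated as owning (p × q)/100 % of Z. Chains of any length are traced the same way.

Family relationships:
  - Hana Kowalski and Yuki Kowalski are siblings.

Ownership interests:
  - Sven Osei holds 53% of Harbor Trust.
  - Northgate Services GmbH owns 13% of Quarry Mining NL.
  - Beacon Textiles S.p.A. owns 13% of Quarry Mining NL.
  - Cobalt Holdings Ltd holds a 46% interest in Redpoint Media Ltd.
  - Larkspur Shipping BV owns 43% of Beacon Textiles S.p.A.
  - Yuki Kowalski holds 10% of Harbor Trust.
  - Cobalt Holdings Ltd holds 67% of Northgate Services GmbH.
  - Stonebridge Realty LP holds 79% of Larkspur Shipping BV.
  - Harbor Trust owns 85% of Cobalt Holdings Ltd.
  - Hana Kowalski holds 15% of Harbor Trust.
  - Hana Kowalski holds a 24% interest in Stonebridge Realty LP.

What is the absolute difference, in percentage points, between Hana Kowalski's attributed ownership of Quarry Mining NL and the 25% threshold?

By sibling attribution (R2), Hana Kowalski is treated as also owning Yuki Kowalski's interest in Harbor Trust, giving 15% + 10% = 25%.
Chain via Harbor Trust → Cobalt Holdings Ltd → Northgate Services GmbH (R3): 25% × 85% × 67% × 13% = 1.850875% of Quarry Mining NL.
Chain via Stonebridge Realty LP → Larkspur Shipping BV → Beacon Textiles S.p.A. (R3): 24% × 79% × 43% × 13% = 1.059864% of Quarry Mining NL.
Aggregating (R1): 1.850875% + 1.059864% = 2.910739%.
2.910739% falls short of the 25% threshold by 22.089261 percentage points.

22.089261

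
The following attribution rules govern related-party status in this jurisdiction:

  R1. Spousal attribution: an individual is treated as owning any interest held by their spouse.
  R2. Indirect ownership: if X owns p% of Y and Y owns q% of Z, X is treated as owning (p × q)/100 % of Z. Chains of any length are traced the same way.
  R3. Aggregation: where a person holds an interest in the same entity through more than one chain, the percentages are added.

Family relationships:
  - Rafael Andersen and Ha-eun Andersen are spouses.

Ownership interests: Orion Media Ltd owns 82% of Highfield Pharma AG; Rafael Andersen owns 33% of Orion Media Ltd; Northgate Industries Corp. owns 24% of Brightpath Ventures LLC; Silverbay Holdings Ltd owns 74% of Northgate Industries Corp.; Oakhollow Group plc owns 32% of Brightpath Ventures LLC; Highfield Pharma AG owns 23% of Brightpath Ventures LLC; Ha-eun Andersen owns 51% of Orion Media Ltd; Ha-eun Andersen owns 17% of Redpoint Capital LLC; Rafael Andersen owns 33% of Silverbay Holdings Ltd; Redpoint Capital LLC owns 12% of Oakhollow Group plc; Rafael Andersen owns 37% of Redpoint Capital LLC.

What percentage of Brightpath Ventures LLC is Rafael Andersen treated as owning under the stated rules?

By spousal attribution (R1), Rafael Andersen is treated as also owning Ha-eun Andersen's interest in Orion Media Ltd, giving 33% + 51% = 84%.
By spousal attribution (R1), Rafael Andersen is treated as also owning Ha-eun Andersen's interest in Redpoint Capital LLC, giving 37% + 17% = 54%.
Chain via Silverbay Holdings Ltd → Northgate Industries Corp. (R2): 33% × 74% × 24% = 5.8608% of Brightpath Ventures LLC.
Chain via Orion Media Ltd → Highfield Pharma AG (R2): 84% × 82% × 23% = 15.8424% of Brightpath Ventures LLC.
Chain via Redpoint Capital LLC → Oakhollow Group plc (R2): 54% × 12% × 32% = 2.0736% of Brightpath Ventures LLC.
Aggregating (R3): 5.8608% + 15.8424% + 2.0736% = 23.7768%.

23.7768%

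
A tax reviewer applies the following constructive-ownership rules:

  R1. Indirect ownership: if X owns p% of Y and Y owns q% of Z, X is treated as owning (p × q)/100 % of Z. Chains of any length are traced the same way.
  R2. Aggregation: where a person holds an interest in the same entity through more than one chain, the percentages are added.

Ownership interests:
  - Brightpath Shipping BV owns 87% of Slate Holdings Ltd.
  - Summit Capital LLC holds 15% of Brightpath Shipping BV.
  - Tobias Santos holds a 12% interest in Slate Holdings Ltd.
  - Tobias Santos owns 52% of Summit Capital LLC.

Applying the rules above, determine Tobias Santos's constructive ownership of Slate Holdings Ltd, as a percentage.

Chain via Summit Capital LLC → Brightpath Shipping BV (R1): 52% × 15% × 87% = 6.786% of Slate Holdings Ltd.
Direct interest in Slate Holdings Ltd: 12%.
Aggregating (R2): 6.786% + 12% = 18.786%.

18.786%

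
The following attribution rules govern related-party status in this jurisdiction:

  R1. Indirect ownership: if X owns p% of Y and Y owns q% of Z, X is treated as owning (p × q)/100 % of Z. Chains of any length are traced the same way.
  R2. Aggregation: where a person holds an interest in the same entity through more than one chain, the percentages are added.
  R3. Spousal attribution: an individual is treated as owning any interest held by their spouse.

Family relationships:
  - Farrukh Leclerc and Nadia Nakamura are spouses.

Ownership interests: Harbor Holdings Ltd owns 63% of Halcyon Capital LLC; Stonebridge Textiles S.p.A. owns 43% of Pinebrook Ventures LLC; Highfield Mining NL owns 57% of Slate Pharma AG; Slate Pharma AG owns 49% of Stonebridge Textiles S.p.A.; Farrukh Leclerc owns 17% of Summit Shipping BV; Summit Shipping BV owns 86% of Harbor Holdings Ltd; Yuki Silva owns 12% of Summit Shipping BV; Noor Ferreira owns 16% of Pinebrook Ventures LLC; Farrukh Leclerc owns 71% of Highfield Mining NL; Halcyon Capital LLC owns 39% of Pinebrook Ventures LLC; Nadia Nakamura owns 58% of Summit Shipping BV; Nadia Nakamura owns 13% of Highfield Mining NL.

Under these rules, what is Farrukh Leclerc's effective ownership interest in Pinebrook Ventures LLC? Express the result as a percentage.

By spousal attribution (R3), Farrukh Leclerc is treated as also owning Nadia Nakamura's interest in Summit Shipping BV, giving 17% + 58% = 75%.
By spousal attribution (R3), Farrukh Leclerc is treated as also owning Nadia Nakamura's interest in Highfield Mining NL, giving 71% + 13% = 84%.
Chain via Summit Shipping BV → Harbor Holdings Ltd → Halcyon Capital LLC (R1): 75% × 86% × 63% × 39% = 15.84765% of Pinebrook Ventures LLC.
Chain via Highfield Mining NL → Slate Pharma AG → Stonebridge Textiles S.p.A. (R1): 84% × 57% × 49% × 43% = 10.088316% of Pinebrook Ventures LLC.
Aggregating (R2): 15.84765% + 10.088316% = 25.935966%.

25.935966%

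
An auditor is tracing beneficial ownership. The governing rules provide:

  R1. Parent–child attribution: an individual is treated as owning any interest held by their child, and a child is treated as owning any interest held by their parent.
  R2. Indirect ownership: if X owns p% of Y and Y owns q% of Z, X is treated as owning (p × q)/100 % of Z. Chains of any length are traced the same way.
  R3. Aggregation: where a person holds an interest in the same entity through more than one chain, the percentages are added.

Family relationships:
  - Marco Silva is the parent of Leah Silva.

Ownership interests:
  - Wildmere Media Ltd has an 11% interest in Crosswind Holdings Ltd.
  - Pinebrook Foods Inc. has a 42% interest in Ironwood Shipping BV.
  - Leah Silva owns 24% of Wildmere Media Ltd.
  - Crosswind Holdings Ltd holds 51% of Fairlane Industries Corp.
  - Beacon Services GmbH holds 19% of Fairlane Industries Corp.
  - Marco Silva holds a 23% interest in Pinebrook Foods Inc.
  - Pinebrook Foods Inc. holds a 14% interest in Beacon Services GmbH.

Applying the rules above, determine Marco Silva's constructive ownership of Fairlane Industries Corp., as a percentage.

By parent–child attribution (R1), Marco Silva is treated as owning Leah Silva's 24% interest in Wildmere Media Ltd.
Chain via Pinebrook Foods Inc. → Beacon Services GmbH (R2): 23% × 14% × 19% = 0.6118% of Fairlane Industries Corp.
Chain via Wildmere Media Ltd → Crosswind Holdings Ltd (R2): 24% × 11% × 51% = 1.3464% of Fairlane Industries Corp.
Aggregating (R3): 0.6118% + 1.3464% = 1.9582%.

1.9582%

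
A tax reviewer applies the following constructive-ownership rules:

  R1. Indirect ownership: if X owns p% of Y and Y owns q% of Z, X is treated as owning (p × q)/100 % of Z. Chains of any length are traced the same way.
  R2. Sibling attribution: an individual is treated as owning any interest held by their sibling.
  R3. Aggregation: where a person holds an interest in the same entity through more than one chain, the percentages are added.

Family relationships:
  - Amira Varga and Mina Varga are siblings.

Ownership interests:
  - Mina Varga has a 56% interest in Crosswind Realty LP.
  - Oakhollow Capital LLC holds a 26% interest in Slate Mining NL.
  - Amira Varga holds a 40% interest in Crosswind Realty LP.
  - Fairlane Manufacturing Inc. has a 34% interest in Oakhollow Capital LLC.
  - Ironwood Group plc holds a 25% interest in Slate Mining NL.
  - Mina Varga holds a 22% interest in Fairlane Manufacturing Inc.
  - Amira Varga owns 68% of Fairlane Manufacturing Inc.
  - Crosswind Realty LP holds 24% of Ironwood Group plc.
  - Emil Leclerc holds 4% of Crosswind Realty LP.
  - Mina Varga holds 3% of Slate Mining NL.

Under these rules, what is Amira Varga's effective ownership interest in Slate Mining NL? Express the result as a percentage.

By sibling attribution (R2), Amira Varga is treated as also owning Mina Varga's interest in Fairlane Manufacturing Inc, giving 68% + 22% = 90%.
By sibling attribution (R2), Amira Varga is treated as also owning Mina Varga's interest in Crosswind Realty LP, giving 40% + 56% = 96%.
By sibling attribution (R2), Amira Varga is treated as owning Mina Varga's 3% interest in Slate Mining NL.
Chain via Fairlane Manufacturing Inc. → Oakhollow Capital LLC (R1): 90% × 34% × 26% = 7.956% of Slate Mining NL.
Chain via Crosswind Realty LP → Ironwood Group plc (R1): 96% × 24% × 25% = 5.76% of Slate Mining NL.
Direct interest in Slate Mining NL: 3%.
Aggregating (R3): 7.956% + 5.76% + 3% = 16.716%.

16.716%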